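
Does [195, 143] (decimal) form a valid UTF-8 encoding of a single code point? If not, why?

valid

Leading byte 0xC3 = 11000011 → 2-byte form.
Continuation bytes 0x8F=10001111 all match 10xxxxxx.
Decoded value 0xCF is ≥ 0x80 (shortest form) and not a surrogate.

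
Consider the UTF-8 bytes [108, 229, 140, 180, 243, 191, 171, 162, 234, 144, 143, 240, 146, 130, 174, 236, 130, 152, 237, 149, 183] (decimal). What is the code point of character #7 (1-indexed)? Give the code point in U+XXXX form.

Offset 0: leading byte 0x6C = 01101100 → 1-byte char #1 = 6C.
Offset 1: leading byte 0xE5 = 11100101 → 3-byte char #2 = E5 8C B4.
Offset 4: leading byte 0xF3 = 11110011 → 4-byte char #3 = F3 BF AB A2.
Offset 8: leading byte 0xEA = 11101010 → 3-byte char #4 = EA 90 8F.
Offset 11: leading byte 0xF0 = 11110000 → 4-byte char #5 = F0 92 82 AE.
Offset 15: leading byte 0xEC = 11101100 → 3-byte char #6 = EC 82 98.
Offset 18: leading byte 0xED = 11101101 → 3-byte char #7 = ED 95 B7.
Leading byte 0xED = 11101101 matches 1110xxxx → 3-byte sequence.
Byte 1: 0xED = 11101101, payload 1101 (4 bits).
Byte 2: 0x95 = 10010101 (10xxxxxx ✓), payload 010101.
Byte 3: 0xB7 = 10110111 (10xxxxxx ✓), payload 110111.
Concatenate: 1101010101110111 = 0xD577 (16 bits → U+D577).

U+D577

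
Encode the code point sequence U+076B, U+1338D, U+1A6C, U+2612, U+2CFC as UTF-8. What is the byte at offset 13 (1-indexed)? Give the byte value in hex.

0xE2

1-indexed offset 13 is 0-indexed offset 12.
U+076B → 2-byte form DD AB at offsets 0–1.
U+1338D → 4-byte form F0 93 8E 8D at offsets 2–5.
U+1A6C → 3-byte form E1 A9 AC at offsets 6–8.
U+2612 → 3-byte form E2 98 92 at offsets 9–11.
U+2CFC → 3-byte form E2 B3 BC at offsets 12–14.
Offset 12 falls in char 5's range; it's byte 1 of E2 B3 BC = 0xE2.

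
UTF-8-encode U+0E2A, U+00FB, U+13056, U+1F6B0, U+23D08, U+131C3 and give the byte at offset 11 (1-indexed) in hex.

0x9F

1-indexed offset 11 is 0-indexed offset 10.
U+0E2A → 3-byte form E0 B8 AA at offsets 0–2.
U+00FB → 2-byte form C3 BB at offsets 3–4.
U+13056 → 4-byte form F0 93 81 96 at offsets 5–8.
U+1F6B0 → 4-byte form F0 9F 9A B0 at offsets 9–12.
Offset 10 falls in char 4's range; it's byte 2 of F0 9F 9A B0 = 0x9F.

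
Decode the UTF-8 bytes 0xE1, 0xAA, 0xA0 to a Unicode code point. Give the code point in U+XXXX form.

Leading byte 0xE1 = 11100001 matches 1110xxxx → 3-byte sequence.
Byte 1: 0xE1 = 11100001, payload 0001 (4 bits).
Byte 2: 0xAA = 10101010 (10xxxxxx ✓), payload 101010.
Byte 3: 0xA0 = 10100000 (10xxxxxx ✓), payload 100000.
Concatenate: 0001101010100000 = 0x1AA0 (16 bits → U+1AA0).

U+1AA0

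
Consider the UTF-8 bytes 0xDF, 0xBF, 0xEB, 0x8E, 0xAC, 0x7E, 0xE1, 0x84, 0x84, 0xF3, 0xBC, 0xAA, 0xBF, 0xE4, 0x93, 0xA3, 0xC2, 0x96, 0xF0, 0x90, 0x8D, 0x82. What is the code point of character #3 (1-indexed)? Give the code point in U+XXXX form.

U+007E

Offset 0: leading byte 0xDF = 11011111 → 2-byte char #1 = DF BF.
Offset 2: leading byte 0xEB = 11101011 → 3-byte char #2 = EB 8E AC.
Offset 5: leading byte 0x7E = 01111110 → 1-byte char #3 = 7E.
Leading byte 0x7E = 01111110 matches 0xxxxxxx → 1-byte sequence.
Byte 1: 0x7E = 01111110, payload 1111110 (7 bits).
Concatenate: 1111110 = 0x7E (7 bits → U+007E).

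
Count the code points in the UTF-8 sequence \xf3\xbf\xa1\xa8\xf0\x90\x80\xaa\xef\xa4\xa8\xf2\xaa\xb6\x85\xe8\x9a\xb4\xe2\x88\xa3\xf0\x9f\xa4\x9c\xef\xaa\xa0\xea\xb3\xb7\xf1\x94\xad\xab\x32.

Byte at offset 0: 0xF3 = 11110011 → 4-byte char (#1). Advance 4.
Byte at offset 4: 0xF0 = 11110000 → 4-byte char (#2). Advance 4.
Byte at offset 8: 0xEF = 11101111 → 3-byte char (#3). Advance 3.
Byte at offset 11: 0xF2 = 11110010 → 4-byte char (#4). Advance 4.
Byte at offset 15: 0xE8 = 11101000 → 3-byte char (#5). Advance 3.
Byte at offset 18: 0xE2 = 11100010 → 3-byte char (#6). Advance 3.
Byte at offset 21: 0xF0 = 11110000 → 4-byte char (#7). Advance 4.
Byte at offset 25: 0xEF = 11101111 → 3-byte char (#8). Advance 3.
Byte at offset 28: 0xEA = 11101010 → 3-byte char (#9). Advance 3.
Byte at offset 31: 0xF1 = 11110001 → 4-byte char (#10). Advance 4.
Byte at offset 35: 0x32 = 00110010 → 1-byte char (#11). Advance 1.
Reached end at offset 36 after 11 code points.

11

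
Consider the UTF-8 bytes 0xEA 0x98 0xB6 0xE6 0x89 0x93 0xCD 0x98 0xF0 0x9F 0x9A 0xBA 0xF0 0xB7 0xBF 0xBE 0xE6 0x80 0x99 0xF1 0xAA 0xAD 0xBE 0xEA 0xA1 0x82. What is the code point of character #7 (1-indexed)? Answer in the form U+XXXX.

Offset 0: leading byte 0xEA = 11101010 → 3-byte char #1 = EA 98 B6.
Offset 3: leading byte 0xE6 = 11100110 → 3-byte char #2 = E6 89 93.
Offset 6: leading byte 0xCD = 11001101 → 2-byte char #3 = CD 98.
Offset 8: leading byte 0xF0 = 11110000 → 4-byte char #4 = F0 9F 9A BA.
Offset 12: leading byte 0xF0 = 11110000 → 4-byte char #5 = F0 B7 BF BE.
Offset 16: leading byte 0xE6 = 11100110 → 3-byte char #6 = E6 80 99.
Offset 19: leading byte 0xF1 = 11110001 → 4-byte char #7 = F1 AA AD BE.
Leading byte 0xF1 = 11110001 matches 11110xxx → 4-byte sequence.
Byte 1: 0xF1 = 11110001, payload 001 (3 bits).
Byte 2: 0xAA = 10101010 (10xxxxxx ✓), payload 101010.
Byte 3: 0xAD = 10101101 (10xxxxxx ✓), payload 101101.
Byte 4: 0xBE = 10111110 (10xxxxxx ✓), payload 111110.
Concatenate: 001101010101101111110 = 0x6AB7E (21 bits → U+6AB7E).

U+6AB7E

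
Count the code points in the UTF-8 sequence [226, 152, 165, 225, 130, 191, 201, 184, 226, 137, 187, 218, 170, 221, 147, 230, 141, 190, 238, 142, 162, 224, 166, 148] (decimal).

Byte at offset 0: 0xE2 = 11100010 → 3-byte char (#1). Advance 3.
Byte at offset 3: 0xE1 = 11100001 → 3-byte char (#2). Advance 3.
Byte at offset 6: 0xC9 = 11001001 → 2-byte char (#3). Advance 2.
Byte at offset 8: 0xE2 = 11100010 → 3-byte char (#4). Advance 3.
Byte at offset 11: 0xDA = 11011010 → 2-byte char (#5). Advance 2.
Byte at offset 13: 0xDD = 11011101 → 2-byte char (#6). Advance 2.
Byte at offset 15: 0xE6 = 11100110 → 3-byte char (#7). Advance 3.
Byte at offset 18: 0xEE = 11101110 → 3-byte char (#8). Advance 3.
Byte at offset 21: 0xE0 = 11100000 → 3-byte char (#9). Advance 3.
Reached end at offset 24 after 9 code points.

9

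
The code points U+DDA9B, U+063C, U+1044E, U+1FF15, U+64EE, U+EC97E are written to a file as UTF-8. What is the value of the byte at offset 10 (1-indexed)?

1-indexed offset 10 is 0-indexed offset 9.
U+DDA9B → 4-byte form F3 9D AA 9B at offsets 0–3.
U+063C → 2-byte form D8 BC at offsets 4–5.
U+1044E → 4-byte form F0 90 91 8E at offsets 6–9.
Offset 9 falls in char 3's range; it's byte 4 of F0 90 91 8E = 0x8E.

0x8E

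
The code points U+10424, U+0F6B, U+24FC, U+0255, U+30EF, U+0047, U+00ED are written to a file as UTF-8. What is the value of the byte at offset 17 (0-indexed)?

0xAD

U+10424 → 4-byte form F0 90 90 A4 at offsets 0–3.
U+0F6B → 3-byte form E0 BD AB at offsets 4–6.
U+24FC → 3-byte form E2 93 BC at offsets 7–9.
U+0255 → 2-byte form C9 95 at offsets 10–11.
U+30EF → 3-byte form E3 83 AF at offsets 12–14.
U+0047 → 1-byte form 47 at offsets 15–15.
U+00ED → 2-byte form C3 AD at offsets 16–17.
Offset 17 falls in char 7's range; it's byte 2 of C3 AD = 0xAD.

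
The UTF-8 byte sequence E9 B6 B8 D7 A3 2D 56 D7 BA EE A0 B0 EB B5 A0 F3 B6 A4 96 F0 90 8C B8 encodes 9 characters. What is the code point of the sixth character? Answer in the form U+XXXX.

Offset 0: leading byte 0xE9 = 11101001 → 3-byte char #1 = E9 B6 B8.
Offset 3: leading byte 0xD7 = 11010111 → 2-byte char #2 = D7 A3.
Offset 5: leading byte 0x2D = 00101101 → 1-byte char #3 = 2D.
Offset 6: leading byte 0x56 = 01010110 → 1-byte char #4 = 56.
Offset 7: leading byte 0xD7 = 11010111 → 2-byte char #5 = D7 BA.
Offset 9: leading byte 0xEE = 11101110 → 3-byte char #6 = EE A0 B0.
Leading byte 0xEE = 11101110 matches 1110xxxx → 3-byte sequence.
Byte 1: 0xEE = 11101110, payload 1110 (4 bits).
Byte 2: 0xA0 = 10100000 (10xxxxxx ✓), payload 100000.
Byte 3: 0xB0 = 10110000 (10xxxxxx ✓), payload 110000.
Concatenate: 1110100000110000 = 0xE830 (16 bits → U+E830).

U+E830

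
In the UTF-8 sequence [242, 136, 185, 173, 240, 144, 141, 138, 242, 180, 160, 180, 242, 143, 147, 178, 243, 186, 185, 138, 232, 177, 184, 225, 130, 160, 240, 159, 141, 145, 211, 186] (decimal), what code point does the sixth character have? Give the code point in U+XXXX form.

Offset 0: leading byte 0xF2 = 11110010 → 4-byte char #1 = F2 88 B9 AD.
Offset 4: leading byte 0xF0 = 11110000 → 4-byte char #2 = F0 90 8D 8A.
Offset 8: leading byte 0xF2 = 11110010 → 4-byte char #3 = F2 B4 A0 B4.
Offset 12: leading byte 0xF2 = 11110010 → 4-byte char #4 = F2 8F 93 B2.
Offset 16: leading byte 0xF3 = 11110011 → 4-byte char #5 = F3 BA B9 8A.
Offset 20: leading byte 0xE8 = 11101000 → 3-byte char #6 = E8 B1 B8.
Leading byte 0xE8 = 11101000 matches 1110xxxx → 3-byte sequence.
Byte 1: 0xE8 = 11101000, payload 1000 (4 bits).
Byte 2: 0xB1 = 10110001 (10xxxxxx ✓), payload 110001.
Byte 3: 0xB8 = 10111000 (10xxxxxx ✓), payload 111000.
Concatenate: 1000110001111000 = 0x8C78 (16 bits → U+8C78).

U+8C78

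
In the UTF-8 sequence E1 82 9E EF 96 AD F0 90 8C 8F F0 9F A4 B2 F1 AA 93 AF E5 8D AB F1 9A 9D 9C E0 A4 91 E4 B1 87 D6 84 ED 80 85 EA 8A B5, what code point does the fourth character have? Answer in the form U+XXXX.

U+1F932

Offset 0: leading byte 0xE1 = 11100001 → 3-byte char #1 = E1 82 9E.
Offset 3: leading byte 0xEF = 11101111 → 3-byte char #2 = EF 96 AD.
Offset 6: leading byte 0xF0 = 11110000 → 4-byte char #3 = F0 90 8C 8F.
Offset 10: leading byte 0xF0 = 11110000 → 4-byte char #4 = F0 9F A4 B2.
Leading byte 0xF0 = 11110000 matches 11110xxx → 4-byte sequence.
Byte 1: 0xF0 = 11110000, payload 000 (3 bits).
Byte 2: 0x9F = 10011111 (10xxxxxx ✓), payload 011111.
Byte 3: 0xA4 = 10100100 (10xxxxxx ✓), payload 100100.
Byte 4: 0xB2 = 10110010 (10xxxxxx ✓), payload 110010.
Concatenate: 000011111100100110010 = 0x1F932 (21 bits → U+1F932).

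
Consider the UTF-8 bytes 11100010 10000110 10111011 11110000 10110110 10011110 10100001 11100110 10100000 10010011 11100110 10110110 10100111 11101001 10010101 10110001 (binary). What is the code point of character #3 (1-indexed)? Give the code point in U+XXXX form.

Offset 0: leading byte 0xE2 = 11100010 → 3-byte char #1 = E2 86 BB.
Offset 3: leading byte 0xF0 = 11110000 → 4-byte char #2 = F0 B6 9E A1.
Offset 7: leading byte 0xE6 = 11100110 → 3-byte char #3 = E6 A0 93.
Leading byte 0xE6 = 11100110 matches 1110xxxx → 3-byte sequence.
Byte 1: 0xE6 = 11100110, payload 0110 (4 bits).
Byte 2: 0xA0 = 10100000 (10xxxxxx ✓), payload 100000.
Byte 3: 0x93 = 10010011 (10xxxxxx ✓), payload 010011.
Concatenate: 0110100000010011 = 0x6813 (16 bits → U+6813).

U+6813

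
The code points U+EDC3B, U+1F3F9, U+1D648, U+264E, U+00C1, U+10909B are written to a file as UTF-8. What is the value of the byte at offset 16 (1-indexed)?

0xC3

1-indexed offset 16 is 0-indexed offset 15.
U+EDC3B → 4-byte form F3 AD B0 BB at offsets 0–3.
U+1F3F9 → 4-byte form F0 9F 8F B9 at offsets 4–7.
U+1D648 → 4-byte form F0 9D 99 88 at offsets 8–11.
U+264E → 3-byte form E2 99 8E at offsets 12–14.
U+00C1 → 2-byte form C3 81 at offsets 15–16.
Offset 15 falls in char 5's range; it's byte 1 of C3 81 = 0xC3.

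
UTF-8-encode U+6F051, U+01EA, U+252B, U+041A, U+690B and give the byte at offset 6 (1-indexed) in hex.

0xAA

1-indexed offset 6 is 0-indexed offset 5.
U+6F051 → 4-byte form F1 AF 81 91 at offsets 0–3.
U+01EA → 2-byte form C7 AA at offsets 4–5.
Offset 5 falls in char 2's range; it's byte 2 of C7 AA = 0xAA.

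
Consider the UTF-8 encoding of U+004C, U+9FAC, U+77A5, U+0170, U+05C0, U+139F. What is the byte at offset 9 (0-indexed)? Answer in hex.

0xD7

U+004C → 1-byte form 4C at offsets 0–0.
U+9FAC → 3-byte form E9 BE AC at offsets 1–3.
U+77A5 → 3-byte form E7 9E A5 at offsets 4–6.
U+0170 → 2-byte form C5 B0 at offsets 7–8.
U+05C0 → 2-byte form D7 80 at offsets 9–10.
Offset 9 falls in char 5's range; it's byte 1 of D7 80 = 0xD7.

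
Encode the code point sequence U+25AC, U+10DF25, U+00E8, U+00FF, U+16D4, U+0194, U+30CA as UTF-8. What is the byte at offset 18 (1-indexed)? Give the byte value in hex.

0x83

1-indexed offset 18 is 0-indexed offset 17.
U+25AC → 3-byte form E2 96 AC at offsets 0–2.
U+10DF25 → 4-byte form F4 8D BC A5 at offsets 3–6.
U+00E8 → 2-byte form C3 A8 at offsets 7–8.
U+00FF → 2-byte form C3 BF at offsets 9–10.
U+16D4 → 3-byte form E1 9B 94 at offsets 11–13.
U+0194 → 2-byte form C6 94 at offsets 14–15.
U+30CA → 3-byte form E3 83 8A at offsets 16–18.
Offset 17 falls in char 7's range; it's byte 2 of E3 83 8A = 0x83.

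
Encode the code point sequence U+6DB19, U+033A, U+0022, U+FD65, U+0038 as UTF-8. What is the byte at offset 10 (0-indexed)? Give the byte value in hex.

0x38

U+6DB19 → 4-byte form F1 AD AC 99 at offsets 0–3.
U+033A → 2-byte form CC BA at offsets 4–5.
U+0022 → 1-byte form 22 at offsets 6–6.
U+FD65 → 3-byte form EF B5 A5 at offsets 7–9.
U+0038 → 1-byte form 38 at offsets 10–10.
Offset 10 falls in char 5's range; it's byte 1 of 38 = 0x38.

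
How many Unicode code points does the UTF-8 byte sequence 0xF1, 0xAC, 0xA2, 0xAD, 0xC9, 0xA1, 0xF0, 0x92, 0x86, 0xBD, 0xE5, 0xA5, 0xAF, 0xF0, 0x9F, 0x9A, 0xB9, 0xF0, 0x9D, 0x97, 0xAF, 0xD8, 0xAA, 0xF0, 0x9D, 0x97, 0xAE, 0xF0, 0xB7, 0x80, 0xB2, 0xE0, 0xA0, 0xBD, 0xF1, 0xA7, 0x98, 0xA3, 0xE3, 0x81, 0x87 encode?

12

Byte at offset 0: 0xF1 = 11110001 → 4-byte char (#1). Advance 4.
Byte at offset 4: 0xC9 = 11001001 → 2-byte char (#2). Advance 2.
Byte at offset 6: 0xF0 = 11110000 → 4-byte char (#3). Advance 4.
Byte at offset 10: 0xE5 = 11100101 → 3-byte char (#4). Advance 3.
Byte at offset 13: 0xF0 = 11110000 → 4-byte char (#5). Advance 4.
Byte at offset 17: 0xF0 = 11110000 → 4-byte char (#6). Advance 4.
Byte at offset 21: 0xD8 = 11011000 → 2-byte char (#7). Advance 2.
Byte at offset 23: 0xF0 = 11110000 → 4-byte char (#8). Advance 4.
Byte at offset 27: 0xF0 = 11110000 → 4-byte char (#9). Advance 4.
Byte at offset 31: 0xE0 = 11100000 → 3-byte char (#10). Advance 3.
Byte at offset 34: 0xF1 = 11110001 → 4-byte char (#11). Advance 4.
Byte at offset 38: 0xE3 = 11100011 → 3-byte char (#12). Advance 3.
Reached end at offset 41 after 12 code points.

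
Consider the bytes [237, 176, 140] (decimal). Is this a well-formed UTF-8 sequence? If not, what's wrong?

Structurally a 3-byte sequence; payload = 0xDC0C.
But 0xDC0C is in U+D800–U+DFFF, the surrogate range. Surrogates are not Unicode scalar values and are forbidden in UTF-8.

invalid (encodes a surrogate (U+D800–U+DFFF))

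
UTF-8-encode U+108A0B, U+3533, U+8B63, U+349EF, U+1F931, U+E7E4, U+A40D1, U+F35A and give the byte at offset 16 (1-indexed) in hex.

1-indexed offset 16 is 0-indexed offset 15.
U+108A0B → 4-byte form F4 88 A8 8B at offsets 0–3.
U+3533 → 3-byte form E3 94 B3 at offsets 4–6.
U+8B63 → 3-byte form E8 AD A3 at offsets 7–9.
U+349EF → 4-byte form F0 B4 A7 AF at offsets 10–13.
U+1F931 → 4-byte form F0 9F A4 B1 at offsets 14–17.
Offset 15 falls in char 5's range; it's byte 2 of F0 9F A4 B1 = 0x9F.

0x9F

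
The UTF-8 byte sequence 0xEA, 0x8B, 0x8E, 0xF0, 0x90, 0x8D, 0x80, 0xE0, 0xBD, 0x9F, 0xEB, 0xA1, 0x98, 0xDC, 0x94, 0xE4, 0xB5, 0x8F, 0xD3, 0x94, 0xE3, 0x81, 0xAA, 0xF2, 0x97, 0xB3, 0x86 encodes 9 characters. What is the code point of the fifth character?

U+0714

Offset 0: leading byte 0xEA = 11101010 → 3-byte char #1 = EA 8B 8E.
Offset 3: leading byte 0xF0 = 11110000 → 4-byte char #2 = F0 90 8D 80.
Offset 7: leading byte 0xE0 = 11100000 → 3-byte char #3 = E0 BD 9F.
Offset 10: leading byte 0xEB = 11101011 → 3-byte char #4 = EB A1 98.
Offset 13: leading byte 0xDC = 11011100 → 2-byte char #5 = DC 94.
Leading byte 0xDC = 11011100 matches 110xxxxx → 2-byte sequence.
Byte 1: 0xDC = 11011100, payload 11100 (5 bits).
Byte 2: 0x94 = 10010100 (10xxxxxx ✓), payload 010100.
Concatenate: 11100010100 = 0x714 (11 bits → U+0714).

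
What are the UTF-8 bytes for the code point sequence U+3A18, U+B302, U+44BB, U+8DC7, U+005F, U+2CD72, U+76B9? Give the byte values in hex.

E3 A8 98 EB 8C 82 E4 92 BB E8 B7 87 5F F0 AC B5 B2 E7 9A B9

U+3A18: 3-byte form → E3 A8 98.
U+B302: 3-byte form → EB 8C 82.
U+44BB: 3-byte form → E4 92 BB.
U+8DC7: 3-byte form → E8 B7 87.
U+005F: 1-byte form → 5F.
U+2CD72: 4-byte form → F0 AC B5 B2.
U+76B9: 3-byte form → E7 9A B9.
Concatenated (20 bytes): E3 A8 98 EB 8C 82 E4 92 BB E8 B7 87 5F F0 AC B5 B2 E7 9A B9.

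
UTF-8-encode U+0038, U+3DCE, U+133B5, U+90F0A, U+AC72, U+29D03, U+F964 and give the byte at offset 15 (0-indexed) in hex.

0xF0

U+0038 → 1-byte form 38 at offsets 0–0.
U+3DCE → 3-byte form E3 B7 8E at offsets 1–3.
U+133B5 → 4-byte form F0 93 8E B5 at offsets 4–7.
U+90F0A → 4-byte form F2 90 BC 8A at offsets 8–11.
U+AC72 → 3-byte form EA B1 B2 at offsets 12–14.
U+29D03 → 4-byte form F0 A9 B4 83 at offsets 15–18.
Offset 15 falls in char 6's range; it's byte 1 of F0 A9 B4 83 = 0xF0.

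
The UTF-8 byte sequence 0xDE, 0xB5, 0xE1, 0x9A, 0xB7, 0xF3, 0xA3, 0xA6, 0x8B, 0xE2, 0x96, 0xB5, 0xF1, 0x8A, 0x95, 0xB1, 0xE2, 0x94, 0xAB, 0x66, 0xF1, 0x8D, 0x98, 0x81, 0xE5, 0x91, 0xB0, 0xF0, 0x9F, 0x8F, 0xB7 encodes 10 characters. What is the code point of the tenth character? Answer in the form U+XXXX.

U+1F3F7

Offset 0: leading byte 0xDE = 11011110 → 2-byte char #1 = DE B5.
Offset 2: leading byte 0xE1 = 11100001 → 3-byte char #2 = E1 9A B7.
Offset 5: leading byte 0xF3 = 11110011 → 4-byte char #3 = F3 A3 A6 8B.
Offset 9: leading byte 0xE2 = 11100010 → 3-byte char #4 = E2 96 B5.
Offset 12: leading byte 0xF1 = 11110001 → 4-byte char #5 = F1 8A 95 B1.
Offset 16: leading byte 0xE2 = 11100010 → 3-byte char #6 = E2 94 AB.
Offset 19: leading byte 0x66 = 01100110 → 1-byte char #7 = 66.
Offset 20: leading byte 0xF1 = 11110001 → 4-byte char #8 = F1 8D 98 81.
Offset 24: leading byte 0xE5 = 11100101 → 3-byte char #9 = E5 91 B0.
Offset 27: leading byte 0xF0 = 11110000 → 4-byte char #10 = F0 9F 8F B7.
Leading byte 0xF0 = 11110000 matches 11110xxx → 4-byte sequence.
Byte 1: 0xF0 = 11110000, payload 000 (3 bits).
Byte 2: 0x9F = 10011111 (10xxxxxx ✓), payload 011111.
Byte 3: 0x8F = 10001111 (10xxxxxx ✓), payload 001111.
Byte 4: 0xB7 = 10110111 (10xxxxxx ✓), payload 110111.
Concatenate: 000011111001111110111 = 0x1F3F7 (21 bits → U+1F3F7).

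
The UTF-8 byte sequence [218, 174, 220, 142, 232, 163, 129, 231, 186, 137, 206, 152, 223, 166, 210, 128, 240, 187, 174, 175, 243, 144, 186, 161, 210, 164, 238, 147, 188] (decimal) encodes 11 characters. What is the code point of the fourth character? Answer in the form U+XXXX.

Offset 0: leading byte 0xDA = 11011010 → 2-byte char #1 = DA AE.
Offset 2: leading byte 0xDC = 11011100 → 2-byte char #2 = DC 8E.
Offset 4: leading byte 0xE8 = 11101000 → 3-byte char #3 = E8 A3 81.
Offset 7: leading byte 0xE7 = 11100111 → 3-byte char #4 = E7 BA 89.
Leading byte 0xE7 = 11100111 matches 1110xxxx → 3-byte sequence.
Byte 1: 0xE7 = 11100111, payload 0111 (4 bits).
Byte 2: 0xBA = 10111010 (10xxxxxx ✓), payload 111010.
Byte 3: 0x89 = 10001001 (10xxxxxx ✓), payload 001001.
Concatenate: 0111111010001001 = 0x7E89 (16 bits → U+7E89).

U+7E89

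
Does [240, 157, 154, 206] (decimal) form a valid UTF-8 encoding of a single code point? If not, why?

Leading byte 0xF0 = 11110000 → 4-byte form.
Byte 4 is 0xCE = 11001110, which is not 10xxxxxx — expected a continuation byte.

invalid (non-continuation byte where continuation expected)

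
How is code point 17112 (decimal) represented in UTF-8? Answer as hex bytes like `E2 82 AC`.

U+42D8 = 0x42D8 = 17112 decimal. In range U+0800–U+FFFF → 3-byte form: 1110xxxx 10xxxxxx 10xxxxxx.
Binary (16 bits): 0100001011011000.
Split 4+6+6: 0100 | 001011 | 011000.
Byte 1: 11100100 = 0xE4.
Byte 2: 10001011 = 0x8B.
Byte 3: 10011000 = 0x98.

E4 8B 98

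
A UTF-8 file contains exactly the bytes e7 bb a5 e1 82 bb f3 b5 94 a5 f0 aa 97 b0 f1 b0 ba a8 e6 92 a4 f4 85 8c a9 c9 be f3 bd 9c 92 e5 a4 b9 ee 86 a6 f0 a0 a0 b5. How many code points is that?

Byte at offset 0: 0xE7 = 11100111 → 3-byte char (#1). Advance 3.
Byte at offset 3: 0xE1 = 11100001 → 3-byte char (#2). Advance 3.
Byte at offset 6: 0xF3 = 11110011 → 4-byte char (#3). Advance 4.
Byte at offset 10: 0xF0 = 11110000 → 4-byte char (#4). Advance 4.
Byte at offset 14: 0xF1 = 11110001 → 4-byte char (#5). Advance 4.
Byte at offset 18: 0xE6 = 11100110 → 3-byte char (#6). Advance 3.
Byte at offset 21: 0xF4 = 11110100 → 4-byte char (#7). Advance 4.
Byte at offset 25: 0xC9 = 11001001 → 2-byte char (#8). Advance 2.
Byte at offset 27: 0xF3 = 11110011 → 4-byte char (#9). Advance 4.
Byte at offset 31: 0xE5 = 11100101 → 3-byte char (#10). Advance 3.
Byte at offset 34: 0xEE = 11101110 → 3-byte char (#11). Advance 3.
Byte at offset 37: 0xF0 = 11110000 → 4-byte char (#12). Advance 4.
Reached end at offset 41 after 12 code points.

12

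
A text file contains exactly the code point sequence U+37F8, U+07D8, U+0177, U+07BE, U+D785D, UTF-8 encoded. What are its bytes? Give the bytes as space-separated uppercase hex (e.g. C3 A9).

E3 9F B8 DF 98 C5 B7 DE BE F3 97 A1 9D

U+37F8: 3-byte form → E3 9F B8.
U+07D8: 2-byte form → DF 98.
U+0177: 2-byte form → C5 B7.
U+07BE: 2-byte form → DE BE.
U+D785D: 4-byte form → F3 97 A1 9D.
Concatenated (13 bytes): E3 9F B8 DF 98 C5 B7 DE BE F3 97 A1 9D.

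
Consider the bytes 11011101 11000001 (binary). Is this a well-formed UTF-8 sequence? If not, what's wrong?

Leading byte 0xDD = 11011101 → 2-byte form.
Byte 2 is 0xC1 = 11000001, which is not 10xxxxxx — expected a continuation byte.

invalid (non-continuation byte where continuation expected)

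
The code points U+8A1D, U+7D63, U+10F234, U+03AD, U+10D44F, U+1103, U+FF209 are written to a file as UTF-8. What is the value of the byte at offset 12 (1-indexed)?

0xAD

1-indexed offset 12 is 0-indexed offset 11.
U+8A1D → 3-byte form E8 A8 9D at offsets 0–2.
U+7D63 → 3-byte form E7 B5 A3 at offsets 3–5.
U+10F234 → 4-byte form F4 8F 88 B4 at offsets 6–9.
U+03AD → 2-byte form CE AD at offsets 10–11.
Offset 11 falls in char 4's range; it's byte 2 of CE AD = 0xAD.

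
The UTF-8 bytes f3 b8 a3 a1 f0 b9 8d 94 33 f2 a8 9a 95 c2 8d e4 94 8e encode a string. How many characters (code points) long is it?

6

Byte at offset 0: 0xF3 = 11110011 → 4-byte char (#1). Advance 4.
Byte at offset 4: 0xF0 = 11110000 → 4-byte char (#2). Advance 4.
Byte at offset 8: 0x33 = 00110011 → 1-byte char (#3). Advance 1.
Byte at offset 9: 0xF2 = 11110010 → 4-byte char (#4). Advance 4.
Byte at offset 13: 0xC2 = 11000010 → 2-byte char (#5). Advance 2.
Byte at offset 15: 0xE4 = 11100100 → 3-byte char (#6). Advance 3.
Reached end at offset 18 after 6 code points.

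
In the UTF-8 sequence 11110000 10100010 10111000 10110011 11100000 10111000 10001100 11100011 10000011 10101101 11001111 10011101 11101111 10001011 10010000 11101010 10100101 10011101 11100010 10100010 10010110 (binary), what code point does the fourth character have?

U+03DD

Offset 0: leading byte 0xF0 = 11110000 → 4-byte char #1 = F0 A2 B8 B3.
Offset 4: leading byte 0xE0 = 11100000 → 3-byte char #2 = E0 B8 8C.
Offset 7: leading byte 0xE3 = 11100011 → 3-byte char #3 = E3 83 AD.
Offset 10: leading byte 0xCF = 11001111 → 2-byte char #4 = CF 9D.
Leading byte 0xCF = 11001111 matches 110xxxxx → 2-byte sequence.
Byte 1: 0xCF = 11001111, payload 01111 (5 bits).
Byte 2: 0x9D = 10011101 (10xxxxxx ✓), payload 011101.
Concatenate: 01111011101 = 0x3DD (11 bits → U+03DD).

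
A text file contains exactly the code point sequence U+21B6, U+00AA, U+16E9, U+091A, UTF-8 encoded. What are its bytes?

E2 86 B6 C2 AA E1 9B A9 E0 A4 9A

U+21B6: 3-byte form → E2 86 B6.
U+00AA: 2-byte form → C2 AA.
U+16E9: 3-byte form → E1 9B A9.
U+091A: 3-byte form → E0 A4 9A.
Concatenated (11 bytes): E2 86 B6 C2 AA E1 9B A9 E0 A4 9A.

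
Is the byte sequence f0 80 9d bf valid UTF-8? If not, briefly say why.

invalid (overlong encoding)

Leading byte 0xF0 = 11110000 → 4-byte form.
Continuation bytes all match 10xxxxxx. Payload decodes to 0x77F.
But 0x77F < 0x10000, the minimum for a 4-byte sequence — this is an overlong encoding.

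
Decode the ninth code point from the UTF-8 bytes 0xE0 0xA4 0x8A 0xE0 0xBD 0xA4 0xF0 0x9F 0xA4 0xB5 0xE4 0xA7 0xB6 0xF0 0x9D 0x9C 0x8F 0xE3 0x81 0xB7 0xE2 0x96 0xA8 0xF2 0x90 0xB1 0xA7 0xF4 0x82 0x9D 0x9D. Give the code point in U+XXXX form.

U+10275D

Offset 0: leading byte 0xE0 = 11100000 → 3-byte char #1 = E0 A4 8A.
Offset 3: leading byte 0xE0 = 11100000 → 3-byte char #2 = E0 BD A4.
Offset 6: leading byte 0xF0 = 11110000 → 4-byte char #3 = F0 9F A4 B5.
Offset 10: leading byte 0xE4 = 11100100 → 3-byte char #4 = E4 A7 B6.
Offset 13: leading byte 0xF0 = 11110000 → 4-byte char #5 = F0 9D 9C 8F.
Offset 17: leading byte 0xE3 = 11100011 → 3-byte char #6 = E3 81 B7.
Offset 20: leading byte 0xE2 = 11100010 → 3-byte char #7 = E2 96 A8.
Offset 23: leading byte 0xF2 = 11110010 → 4-byte char #8 = F2 90 B1 A7.
Offset 27: leading byte 0xF4 = 11110100 → 4-byte char #9 = F4 82 9D 9D.
Leading byte 0xF4 = 11110100 matches 11110xxx → 4-byte sequence.
Byte 1: 0xF4 = 11110100, payload 100 (3 bits).
Byte 2: 0x82 = 10000010 (10xxxxxx ✓), payload 000010.
Byte 3: 0x9D = 10011101 (10xxxxxx ✓), payload 011101.
Byte 4: 0x9D = 10011101 (10xxxxxx ✓), payload 011101.
Concatenate: 100000010011101011101 = 0x10275D (21 bits → U+10275D).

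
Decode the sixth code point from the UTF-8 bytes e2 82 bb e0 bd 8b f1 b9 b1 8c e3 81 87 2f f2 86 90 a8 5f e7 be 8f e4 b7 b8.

U+86428

Offset 0: leading byte 0xE2 = 11100010 → 3-byte char #1 = E2 82 BB.
Offset 3: leading byte 0xE0 = 11100000 → 3-byte char #2 = E0 BD 8B.
Offset 6: leading byte 0xF1 = 11110001 → 4-byte char #3 = F1 B9 B1 8C.
Offset 10: leading byte 0xE3 = 11100011 → 3-byte char #4 = E3 81 87.
Offset 13: leading byte 0x2F = 00101111 → 1-byte char #5 = 2F.
Offset 14: leading byte 0xF2 = 11110010 → 4-byte char #6 = F2 86 90 A8.
Leading byte 0xF2 = 11110010 matches 11110xxx → 4-byte sequence.
Byte 1: 0xF2 = 11110010, payload 010 (3 bits).
Byte 2: 0x86 = 10000110 (10xxxxxx ✓), payload 000110.
Byte 3: 0x90 = 10010000 (10xxxxxx ✓), payload 010000.
Byte 4: 0xA8 = 10101000 (10xxxxxx ✓), payload 101000.
Concatenate: 010000110010000101000 = 0x86428 (21 bits → U+86428).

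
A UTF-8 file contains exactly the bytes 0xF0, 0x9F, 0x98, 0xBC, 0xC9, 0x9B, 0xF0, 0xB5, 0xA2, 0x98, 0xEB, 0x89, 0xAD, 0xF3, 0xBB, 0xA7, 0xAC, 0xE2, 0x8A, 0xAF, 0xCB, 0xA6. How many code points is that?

Byte at offset 0: 0xF0 = 11110000 → 4-byte char (#1). Advance 4.
Byte at offset 4: 0xC9 = 11001001 → 2-byte char (#2). Advance 2.
Byte at offset 6: 0xF0 = 11110000 → 4-byte char (#3). Advance 4.
Byte at offset 10: 0xEB = 11101011 → 3-byte char (#4). Advance 3.
Byte at offset 13: 0xF3 = 11110011 → 4-byte char (#5). Advance 4.
Byte at offset 17: 0xE2 = 11100010 → 3-byte char (#6). Advance 3.
Byte at offset 20: 0xCB = 11001011 → 2-byte char (#7). Advance 2.
Reached end at offset 22 after 7 code points.

7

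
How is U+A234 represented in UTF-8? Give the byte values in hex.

U+A234 = 0xA234 = 41524 decimal. In range U+0800–U+FFFF → 3-byte form: 1110xxxx 10xxxxxx 10xxxxxx.
Binary (16 bits): 1010001000110100.
Split 4+6+6: 1010 | 001000 | 110100.
Byte 1: 11101010 = 0xEA.
Byte 2: 10001000 = 0x88.
Byte 3: 10110100 = 0xB4.

EA 88 B4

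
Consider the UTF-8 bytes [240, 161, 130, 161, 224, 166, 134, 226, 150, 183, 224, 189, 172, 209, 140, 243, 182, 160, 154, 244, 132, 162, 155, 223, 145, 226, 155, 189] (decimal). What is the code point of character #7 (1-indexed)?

U+10489B

Offset 0: leading byte 0xF0 = 11110000 → 4-byte char #1 = F0 A1 82 A1.
Offset 4: leading byte 0xE0 = 11100000 → 3-byte char #2 = E0 A6 86.
Offset 7: leading byte 0xE2 = 11100010 → 3-byte char #3 = E2 96 B7.
Offset 10: leading byte 0xE0 = 11100000 → 3-byte char #4 = E0 BD AC.
Offset 13: leading byte 0xD1 = 11010001 → 2-byte char #5 = D1 8C.
Offset 15: leading byte 0xF3 = 11110011 → 4-byte char #6 = F3 B6 A0 9A.
Offset 19: leading byte 0xF4 = 11110100 → 4-byte char #7 = F4 84 A2 9B.
Leading byte 0xF4 = 11110100 matches 11110xxx → 4-byte sequence.
Byte 1: 0xF4 = 11110100, payload 100 (3 bits).
Byte 2: 0x84 = 10000100 (10xxxxxx ✓), payload 000100.
Byte 3: 0xA2 = 10100010 (10xxxxxx ✓), payload 100010.
Byte 4: 0x9B = 10011011 (10xxxxxx ✓), payload 011011.
Concatenate: 100000100100010011011 = 0x10489B (21 bits → U+10489B).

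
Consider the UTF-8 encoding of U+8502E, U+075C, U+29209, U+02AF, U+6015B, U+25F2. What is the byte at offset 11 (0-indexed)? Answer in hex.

0xAF

U+8502E → 4-byte form F2 85 80 AE at offsets 0–3.
U+075C → 2-byte form DD 9C at offsets 4–5.
U+29209 → 4-byte form F0 A9 88 89 at offsets 6–9.
U+02AF → 2-byte form CA AF at offsets 10–11.
Offset 11 falls in char 4's range; it's byte 2 of CA AF = 0xAF.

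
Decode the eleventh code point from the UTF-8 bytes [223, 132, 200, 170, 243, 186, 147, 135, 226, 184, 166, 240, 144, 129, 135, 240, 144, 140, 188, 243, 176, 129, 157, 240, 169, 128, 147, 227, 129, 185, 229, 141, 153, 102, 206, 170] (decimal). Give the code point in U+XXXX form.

Offset 0: leading byte 0xDF = 11011111 → 2-byte char #1 = DF 84.
Offset 2: leading byte 0xC8 = 11001000 → 2-byte char #2 = C8 AA.
Offset 4: leading byte 0xF3 = 11110011 → 4-byte char #3 = F3 BA 93 87.
Offset 8: leading byte 0xE2 = 11100010 → 3-byte char #4 = E2 B8 A6.
Offset 11: leading byte 0xF0 = 11110000 → 4-byte char #5 = F0 90 81 87.
Offset 15: leading byte 0xF0 = 11110000 → 4-byte char #6 = F0 90 8C BC.
Offset 19: leading byte 0xF3 = 11110011 → 4-byte char #7 = F3 B0 81 9D.
Offset 23: leading byte 0xF0 = 11110000 → 4-byte char #8 = F0 A9 80 93.
Offset 27: leading byte 0xE3 = 11100011 → 3-byte char #9 = E3 81 B9.
Offset 30: leading byte 0xE5 = 11100101 → 3-byte char #10 = E5 8D 99.
Offset 33: leading byte 0x66 = 01100110 → 1-byte char #11 = 66.
Leading byte 0x66 = 01100110 matches 0xxxxxxx → 1-byte sequence.
Byte 1: 0x66 = 01100110, payload 1100110 (7 bits).
Concatenate: 1100110 = 0x66 (7 bits → U+0066).

U+0066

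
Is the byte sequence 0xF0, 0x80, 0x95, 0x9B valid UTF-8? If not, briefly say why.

Leading byte 0xF0 = 11110000 → 4-byte form.
Continuation bytes all match 10xxxxxx. Payload decodes to 0x55B.
But 0x55B < 0x10000, the minimum for a 4-byte sequence — this is an overlong encoding.

invalid (overlong encoding)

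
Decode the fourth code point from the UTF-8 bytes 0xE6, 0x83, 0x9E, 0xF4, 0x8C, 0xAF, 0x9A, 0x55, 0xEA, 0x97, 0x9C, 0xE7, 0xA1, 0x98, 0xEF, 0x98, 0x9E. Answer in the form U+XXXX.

U+A5DC

Offset 0: leading byte 0xE6 = 11100110 → 3-byte char #1 = E6 83 9E.
Offset 3: leading byte 0xF4 = 11110100 → 4-byte char #2 = F4 8C AF 9A.
Offset 7: leading byte 0x55 = 01010101 → 1-byte char #3 = 55.
Offset 8: leading byte 0xEA = 11101010 → 3-byte char #4 = EA 97 9C.
Leading byte 0xEA = 11101010 matches 1110xxxx → 3-byte sequence.
Byte 1: 0xEA = 11101010, payload 1010 (4 bits).
Byte 2: 0x97 = 10010111 (10xxxxxx ✓), payload 010111.
Byte 3: 0x9C = 10011100 (10xxxxxx ✓), payload 011100.
Concatenate: 1010010111011100 = 0xA5DC (16 bits → U+A5DC).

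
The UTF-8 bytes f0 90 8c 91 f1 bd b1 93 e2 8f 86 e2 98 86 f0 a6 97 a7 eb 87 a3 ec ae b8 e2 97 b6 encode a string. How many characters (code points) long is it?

Byte at offset 0: 0xF0 = 11110000 → 4-byte char (#1). Advance 4.
Byte at offset 4: 0xF1 = 11110001 → 4-byte char (#2). Advance 4.
Byte at offset 8: 0xE2 = 11100010 → 3-byte char (#3). Advance 3.
Byte at offset 11: 0xE2 = 11100010 → 3-byte char (#4). Advance 3.
Byte at offset 14: 0xF0 = 11110000 → 4-byte char (#5). Advance 4.
Byte at offset 18: 0xEB = 11101011 → 3-byte char (#6). Advance 3.
Byte at offset 21: 0xEC = 11101100 → 3-byte char (#7). Advance 3.
Byte at offset 24: 0xE2 = 11100010 → 3-byte char (#8). Advance 3.
Reached end at offset 27 after 8 code points.

8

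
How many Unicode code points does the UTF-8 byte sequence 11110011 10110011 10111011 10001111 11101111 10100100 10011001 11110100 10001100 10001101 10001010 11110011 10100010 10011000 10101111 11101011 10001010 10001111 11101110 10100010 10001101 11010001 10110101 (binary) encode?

Byte at offset 0: 0xF3 = 11110011 → 4-byte char (#1). Advance 4.
Byte at offset 4: 0xEF = 11101111 → 3-byte char (#2). Advance 3.
Byte at offset 7: 0xF4 = 11110100 → 4-byte char (#3). Advance 4.
Byte at offset 11: 0xF3 = 11110011 → 4-byte char (#4). Advance 4.
Byte at offset 15: 0xEB = 11101011 → 3-byte char (#5). Advance 3.
Byte at offset 18: 0xEE = 11101110 → 3-byte char (#6). Advance 3.
Byte at offset 21: 0xD1 = 11010001 → 2-byte char (#7). Advance 2.
Reached end at offset 23 after 7 code points.

7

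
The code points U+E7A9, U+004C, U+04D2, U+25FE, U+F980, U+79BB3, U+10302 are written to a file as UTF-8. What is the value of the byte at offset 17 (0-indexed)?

U+E7A9 → 3-byte form EE 9E A9 at offsets 0–2.
U+004C → 1-byte form 4C at offsets 3–3.
U+04D2 → 2-byte form D3 92 at offsets 4–5.
U+25FE → 3-byte form E2 97 BE at offsets 6–8.
U+F980 → 3-byte form EF A6 80 at offsets 9–11.
U+79BB3 → 4-byte form F1 B9 AE B3 at offsets 12–15.
U+10302 → 4-byte form F0 90 8C 82 at offsets 16–19.
Offset 17 falls in char 7's range; it's byte 2 of F0 90 8C 82 = 0x90.

0x90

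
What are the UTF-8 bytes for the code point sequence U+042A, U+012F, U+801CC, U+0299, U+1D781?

U+042A: 2-byte form → D0 AA.
U+012F: 2-byte form → C4 AF.
U+801CC: 4-byte form → F2 80 87 8C.
U+0299: 2-byte form → CA 99.
U+1D781: 4-byte form → F0 9D 9E 81.
Concatenated (14 bytes): D0 AA C4 AF F2 80 87 8C CA 99 F0 9D 9E 81.

D0 AA C4 AF F2 80 87 8C CA 99 F0 9D 9E 81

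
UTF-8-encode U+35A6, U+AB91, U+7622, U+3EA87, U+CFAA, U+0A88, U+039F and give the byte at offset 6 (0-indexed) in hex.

U+35A6 → 3-byte form E3 96 A6 at offsets 0–2.
U+AB91 → 3-byte form EA AE 91 at offsets 3–5.
U+7622 → 3-byte form E7 98 A2 at offsets 6–8.
Offset 6 falls in char 3's range; it's byte 1 of E7 98 A2 = 0xE7.

0xE7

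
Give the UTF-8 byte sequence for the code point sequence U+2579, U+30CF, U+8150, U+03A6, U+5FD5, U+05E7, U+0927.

U+2579: 3-byte form → E2 95 B9.
U+30CF: 3-byte form → E3 83 8F.
U+8150: 3-byte form → E8 85 90.
U+03A6: 2-byte form → CE A6.
U+5FD5: 3-byte form → E5 BF 95.
U+05E7: 2-byte form → D7 A7.
U+0927: 3-byte form → E0 A4 A7.
Concatenated (19 bytes): E2 95 B9 E3 83 8F E8 85 90 CE A6 E5 BF 95 D7 A7 E0 A4 A7.

E2 95 B9 E3 83 8F E8 85 90 CE A6 E5 BF 95 D7 A7 E0 A4 A7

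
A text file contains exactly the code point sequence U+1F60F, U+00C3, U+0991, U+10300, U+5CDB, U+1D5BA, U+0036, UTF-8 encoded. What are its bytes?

U+1F60F: 4-byte form → F0 9F 98 8F.
U+00C3: 2-byte form → C3 83.
U+0991: 3-byte form → E0 A6 91.
U+10300: 4-byte form → F0 90 8C 80.
U+5CDB: 3-byte form → E5 B3 9B.
U+1D5BA: 4-byte form → F0 9D 96 BA.
U+0036: 1-byte form → 36.
Concatenated (21 bytes): F0 9F 98 8F C3 83 E0 A6 91 F0 90 8C 80 E5 B3 9B F0 9D 96 BA 36.

F0 9F 98 8F C3 83 E0 A6 91 F0 90 8C 80 E5 B3 9B F0 9D 96 BA 36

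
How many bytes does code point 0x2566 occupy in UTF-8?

U+2566 = 0x2566. UTF-8 uses 1 byte below 0x80, 2 below 0x800, 3 below 0x10000, 4 up to 0x10FFFF. 0x2566 is in U+0800–U+FFFF → 3 bytes.

3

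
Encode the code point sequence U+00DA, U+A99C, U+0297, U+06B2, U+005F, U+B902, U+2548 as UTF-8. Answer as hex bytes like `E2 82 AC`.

U+00DA: 2-byte form → C3 9A.
U+A99C: 3-byte form → EA A6 9C.
U+0297: 2-byte form → CA 97.
U+06B2: 2-byte form → DA B2.
U+005F: 1-byte form → 5F.
U+B902: 3-byte form → EB A4 82.
U+2548: 3-byte form → E2 95 88.
Concatenated (16 bytes): C3 9A EA A6 9C CA 97 DA B2 5F EB A4 82 E2 95 88.

C3 9A EA A6 9C CA 97 DA B2 5F EB A4 82 E2 95 88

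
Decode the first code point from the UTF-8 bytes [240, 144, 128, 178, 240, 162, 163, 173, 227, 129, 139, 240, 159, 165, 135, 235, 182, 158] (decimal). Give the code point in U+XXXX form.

Offset 0: leading byte 0xF0 = 11110000 → 4-byte char #1 = F0 90 80 B2.
Leading byte 0xF0 = 11110000 matches 11110xxx → 4-byte sequence.
Byte 1: 0xF0 = 11110000, payload 000 (3 bits).
Byte 2: 0x90 = 10010000 (10xxxxxx ✓), payload 010000.
Byte 3: 0x80 = 10000000 (10xxxxxx ✓), payload 000000.
Byte 4: 0xB2 = 10110010 (10xxxxxx ✓), payload 110010.
Concatenate: 000010000000000110010 = 0x10032 (21 bits → U+10032).

U+10032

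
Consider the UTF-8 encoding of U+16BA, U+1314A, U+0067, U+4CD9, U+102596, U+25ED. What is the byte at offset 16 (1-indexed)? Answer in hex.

1-indexed offset 16 is 0-indexed offset 15.
U+16BA → 3-byte form E1 9A BA at offsets 0–2.
U+1314A → 4-byte form F0 93 85 8A at offsets 3–6.
U+0067 → 1-byte form 67 at offsets 7–7.
U+4CD9 → 3-byte form E4 B3 99 at offsets 8–10.
U+102596 → 4-byte form F4 82 96 96 at offsets 11–14.
U+25ED → 3-byte form E2 97 AD at offsets 15–17.
Offset 15 falls in char 6's range; it's byte 1 of E2 97 AD = 0xE2.

0xE2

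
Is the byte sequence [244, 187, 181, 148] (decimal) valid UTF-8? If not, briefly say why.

invalid (encodes a value above U+10FFFF)

Leading byte 0xF4 = 11110100 → 4-byte form.
Payload = 0x13BD54, which exceeds U+10FFFF, the maximum Unicode code point. (Leading bytes F5–FF, or F4 followed by ≥ 0x90, are invalid.)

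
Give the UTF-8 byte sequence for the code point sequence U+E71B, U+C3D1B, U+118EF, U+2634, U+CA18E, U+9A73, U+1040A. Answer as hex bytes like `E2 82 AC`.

U+E71B: 3-byte form → EE 9C 9B.
U+C3D1B: 4-byte form → F3 83 B4 9B.
U+118EF: 4-byte form → F0 91 A3 AF.
U+2634: 3-byte form → E2 98 B4.
U+CA18E: 4-byte form → F3 8A 86 8E.
U+9A73: 3-byte form → E9 A9 B3.
U+1040A: 4-byte form → F0 90 90 8A.
Concatenated (25 bytes): EE 9C 9B F3 83 B4 9B F0 91 A3 AF E2 98 B4 F3 8A 86 8E E9 A9 B3 F0 90 90 8A.

EE 9C 9B F3 83 B4 9B F0 91 A3 AF E2 98 B4 F3 8A 86 8E E9 A9 B3 F0 90 90 8A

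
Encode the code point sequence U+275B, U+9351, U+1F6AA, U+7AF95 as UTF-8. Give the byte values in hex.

U+275B: 3-byte form → E2 9D 9B.
U+9351: 3-byte form → E9 8D 91.
U+1F6AA: 4-byte form → F0 9F 9A AA.
U+7AF95: 4-byte form → F1 BA BE 95.
Concatenated (14 bytes): E2 9D 9B E9 8D 91 F0 9F 9A AA F1 BA BE 95.

E2 9D 9B E9 8D 91 F0 9F 9A AA F1 BA BE 95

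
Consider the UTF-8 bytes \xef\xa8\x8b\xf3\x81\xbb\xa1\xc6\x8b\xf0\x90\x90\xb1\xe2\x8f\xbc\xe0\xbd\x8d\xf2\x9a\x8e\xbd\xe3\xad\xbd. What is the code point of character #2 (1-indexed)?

U+C1EE1

Offset 0: leading byte 0xEF = 11101111 → 3-byte char #1 = EF A8 8B.
Offset 3: leading byte 0xF3 = 11110011 → 4-byte char #2 = F3 81 BB A1.
Leading byte 0xF3 = 11110011 matches 11110xxx → 4-byte sequence.
Byte 1: 0xF3 = 11110011, payload 011 (3 bits).
Byte 2: 0x81 = 10000001 (10xxxxxx ✓), payload 000001.
Byte 3: 0xBB = 10111011 (10xxxxxx ✓), payload 111011.
Byte 4: 0xA1 = 10100001 (10xxxxxx ✓), payload 100001.
Concatenate: 011000001111011100001 = 0xC1EE1 (21 bits → U+C1EE1).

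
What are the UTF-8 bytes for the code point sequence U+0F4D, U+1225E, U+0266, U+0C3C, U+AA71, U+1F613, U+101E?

U+0F4D: 3-byte form → E0 BD 8D.
U+1225E: 4-byte form → F0 92 89 9E.
U+0266: 2-byte form → C9 A6.
U+0C3C: 3-byte form → E0 B0 BC.
U+AA71: 3-byte form → EA A9 B1.
U+1F613: 4-byte form → F0 9F 98 93.
U+101E: 3-byte form → E1 80 9E.
Concatenated (22 bytes): E0 BD 8D F0 92 89 9E C9 A6 E0 B0 BC EA A9 B1 F0 9F 98 93 E1 80 9E.

E0 BD 8D F0 92 89 9E C9 A6 E0 B0 BC EA A9 B1 F0 9F 98 93 E1 80 9E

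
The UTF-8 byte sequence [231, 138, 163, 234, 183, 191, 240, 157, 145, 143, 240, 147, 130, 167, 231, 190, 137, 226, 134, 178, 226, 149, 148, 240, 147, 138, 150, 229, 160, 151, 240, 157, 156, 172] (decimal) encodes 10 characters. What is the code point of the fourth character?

U+130A7

Offset 0: leading byte 0xE7 = 11100111 → 3-byte char #1 = E7 8A A3.
Offset 3: leading byte 0xEA = 11101010 → 3-byte char #2 = EA B7 BF.
Offset 6: leading byte 0xF0 = 11110000 → 4-byte char #3 = F0 9D 91 8F.
Offset 10: leading byte 0xF0 = 11110000 → 4-byte char #4 = F0 93 82 A7.
Leading byte 0xF0 = 11110000 matches 11110xxx → 4-byte sequence.
Byte 1: 0xF0 = 11110000, payload 000 (3 bits).
Byte 2: 0x93 = 10010011 (10xxxxxx ✓), payload 010011.
Byte 3: 0x82 = 10000010 (10xxxxxx ✓), payload 000010.
Byte 4: 0xA7 = 10100111 (10xxxxxx ✓), payload 100111.
Concatenate: 000010011000010100111 = 0x130A7 (21 bits → U+130A7).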